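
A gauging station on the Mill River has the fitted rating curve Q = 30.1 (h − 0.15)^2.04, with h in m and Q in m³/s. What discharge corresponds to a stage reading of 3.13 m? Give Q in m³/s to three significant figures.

279 m³/s

Q = 30.1 × (3.13 − 0.15)^2.04 = 30.1 × 2.98^2.04 = 279.2 m³/s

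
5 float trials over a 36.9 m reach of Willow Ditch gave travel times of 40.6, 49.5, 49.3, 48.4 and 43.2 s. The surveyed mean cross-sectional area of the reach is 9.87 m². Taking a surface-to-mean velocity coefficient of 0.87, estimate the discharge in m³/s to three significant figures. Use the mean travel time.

t̄ = (40.6 + 49.5 + 49.3 + 48.4 + 43.2) / 5 = 46.2 s
v_surface = L / t̄ = 36.9 / 46.2 = 0.7987 m/s
v_mean = 0.87 × 0.7987 = 0.6949 m/s
Q = A × v_mean = 9.87 × 0.6949 = 6.858 m³/s

6.86 m³/s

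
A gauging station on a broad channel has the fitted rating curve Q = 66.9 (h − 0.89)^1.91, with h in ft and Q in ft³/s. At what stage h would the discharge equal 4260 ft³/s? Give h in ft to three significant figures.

9.69 ft

h − h₀ = (Q/C)^(1/b) = (4260/66.9)^(1/1.91) = 8.800 ft
h = 0.89 + 8.800 = 9.690 ft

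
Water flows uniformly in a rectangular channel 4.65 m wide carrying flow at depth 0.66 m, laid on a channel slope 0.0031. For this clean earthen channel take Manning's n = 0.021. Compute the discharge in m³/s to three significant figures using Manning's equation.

A = b·y = 4.65 × 0.66 = 3.069 m²
P = b + 2y = 4.65 + 2×0.66 = 5.970 m
R = A/P = 3.069/5.970 = 0.5141 m
Q = (1/n)·A·R^(2/3)·S^(1/2) = (1/0.021) × 3.069 × 0.5141^(2/3) × 0.0031^(1/2) = 5.222 m³/s

5.22 m³/s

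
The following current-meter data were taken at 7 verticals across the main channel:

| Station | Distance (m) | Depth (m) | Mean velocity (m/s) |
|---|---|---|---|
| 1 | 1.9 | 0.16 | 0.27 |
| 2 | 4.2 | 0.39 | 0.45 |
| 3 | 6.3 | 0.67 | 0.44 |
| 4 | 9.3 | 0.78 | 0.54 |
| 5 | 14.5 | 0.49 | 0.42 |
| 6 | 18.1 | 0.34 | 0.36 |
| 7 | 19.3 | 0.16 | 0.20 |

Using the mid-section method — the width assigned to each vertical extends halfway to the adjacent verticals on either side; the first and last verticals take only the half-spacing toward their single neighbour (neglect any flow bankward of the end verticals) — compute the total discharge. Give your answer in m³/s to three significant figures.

4.13 m³/s

w_1 = (4.2 − 1.9)/2 = 1.15 m; q_1 = 0.27 × 0.16 × 1.15 = 0.04968 m³/s
w_2 = (6.3 − 1.9)/2 = 2.2 m; q_2 = 0.45 × 0.39 × 2.2 = 0.3861 m³/s
w_3 = (9.3 − 4.2)/2 = 2.55 m; q_3 = 0.44 × 0.67 × 2.55 = 0.7517 m³/s
w_4 = (14.5 − 6.3)/2 = 4.1 m; q_4 = 0.54 × 0.78 × 4.1 = 1.727 m³/s
w_5 = (18.1 − 9.3)/2 = 4.4 m; q_5 = 0.42 × 0.49 × 4.4 = 0.9055 m³/s
w_6 = (19.3 − 14.5)/2 = 2.4 m; q_6 = 0.36 × 0.34 × 2.4 = 0.2938 m³/s
w_7 = (19.3 − 18.1)/2 = 0.6 m; q_7 = 0.20 × 0.16 × 0.6 = 0.01920 m³/s
Q = Σ qᵢ = 4.133 m³/s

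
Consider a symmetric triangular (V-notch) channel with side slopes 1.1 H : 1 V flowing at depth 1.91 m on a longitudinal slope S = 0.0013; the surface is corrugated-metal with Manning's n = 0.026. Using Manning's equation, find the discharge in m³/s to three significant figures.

4.41 m³/s

A = z·y² = 1.1×1.91² = 4.013 m²
P = 2y√(1+z²) = 2×1.91×√(1+1.1²) = 5.679 m
R = A/P = 4.013/5.679 = 0.7066 m
Q = (1/n)·A·R^(2/3)·S^(1/2) = (1/0.026) × 4.013 × 0.7066^(2/3) × 0.0013^(1/2) = 4.415 m³/s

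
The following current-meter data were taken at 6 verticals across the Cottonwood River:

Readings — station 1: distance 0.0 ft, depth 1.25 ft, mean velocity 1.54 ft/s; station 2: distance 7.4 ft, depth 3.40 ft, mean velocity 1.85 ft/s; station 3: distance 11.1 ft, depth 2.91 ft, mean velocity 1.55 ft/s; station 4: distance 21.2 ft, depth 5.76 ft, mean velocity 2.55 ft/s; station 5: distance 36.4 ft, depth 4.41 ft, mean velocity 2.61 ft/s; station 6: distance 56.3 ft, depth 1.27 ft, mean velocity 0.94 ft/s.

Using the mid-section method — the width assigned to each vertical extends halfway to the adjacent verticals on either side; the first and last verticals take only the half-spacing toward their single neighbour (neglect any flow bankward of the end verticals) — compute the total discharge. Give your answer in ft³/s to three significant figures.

473 ft³/s

w_1 = (7.4 − 0.0)/2 = 3.7 ft; q_1 = 1.54 × 1.25 × 3.7 = 7.123 ft³/s
w_2 = (11.1 − 0.0)/2 = 5.55 ft; q_2 = 1.85 × 3.40 × 5.55 = 34.91 ft³/s
w_3 = (21.2 − 7.4)/2 = 6.9 ft; q_3 = 1.55 × 2.91 × 6.9 = 31.12 ft³/s
w_4 = (36.4 − 11.1)/2 = 12.65 ft; q_4 = 2.55 × 5.76 × 12.65 = 185.8 ft³/s
w_5 = (56.3 − 21.2)/2 = 17.55 ft; q_5 = 2.61 × 4.41 × 17.55 = 202.0 ft³/s
w_6 = (56.3 − 36.4)/2 = 9.95 ft; q_6 = 0.94 × 1.27 × 9.95 = 11.88 ft³/s
Q = Σ qᵢ = 472.8 ft³/s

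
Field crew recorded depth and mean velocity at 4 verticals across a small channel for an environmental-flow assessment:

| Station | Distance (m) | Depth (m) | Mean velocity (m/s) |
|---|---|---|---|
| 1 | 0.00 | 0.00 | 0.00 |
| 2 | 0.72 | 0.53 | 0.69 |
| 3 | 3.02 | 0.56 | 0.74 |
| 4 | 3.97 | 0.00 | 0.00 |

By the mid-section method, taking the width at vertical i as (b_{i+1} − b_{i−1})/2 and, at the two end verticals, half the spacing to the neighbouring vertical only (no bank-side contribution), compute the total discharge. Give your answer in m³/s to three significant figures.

1.23 m³/s

w_2 = (3.02 − 0.00)/2 = 1.51 m; q_2 = 0.69 × 0.53 × 1.51 = 0.5522 m³/s
w_3 = (3.97 − 0.72)/2 = 1.625 m; q_3 = 0.74 × 0.56 × 1.625 = 0.6734 m³/s
Stations 1, 4 contribute zero (depth or velocity is 0).
Q = Σ qᵢ = 1.226 m³/s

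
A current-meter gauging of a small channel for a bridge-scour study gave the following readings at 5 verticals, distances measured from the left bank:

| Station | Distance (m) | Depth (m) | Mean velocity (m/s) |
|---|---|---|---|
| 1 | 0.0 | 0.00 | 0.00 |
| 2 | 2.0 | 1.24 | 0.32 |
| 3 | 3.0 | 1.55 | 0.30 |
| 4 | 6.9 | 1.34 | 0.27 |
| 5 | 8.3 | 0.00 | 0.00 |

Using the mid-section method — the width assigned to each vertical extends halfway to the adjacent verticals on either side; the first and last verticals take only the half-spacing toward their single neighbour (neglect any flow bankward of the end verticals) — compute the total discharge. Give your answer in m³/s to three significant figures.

w_2 = (3.0 − 0.0)/2 = 1.5 m; q_2 = 0.32 × 1.24 × 1.5 = 0.5952 m³/s
w_3 = (6.9 − 2.0)/2 = 2.45 m; q_3 = 0.30 × 1.55 × 2.45 = 1.139 m³/s
w_4 = (8.3 − 3.0)/2 = 2.65 m; q_4 = 0.27 × 1.34 × 2.65 = 0.9588 m³/s
Stations 1, 5 contribute zero (depth or velocity is 0).
Q = Σ qᵢ = 2.693 m³/s

2.69 m³/s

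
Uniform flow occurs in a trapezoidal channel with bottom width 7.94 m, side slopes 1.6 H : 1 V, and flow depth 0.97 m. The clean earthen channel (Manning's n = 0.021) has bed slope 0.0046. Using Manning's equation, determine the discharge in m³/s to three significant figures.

A = (b + z·y)·y = (7.94 + 1.6×0.97)×0.97 = 9.207 m²
P = b + 2y√(1+z²) = 7.94 + 2×0.97×√(1+1.6²) = 11.60 m
R = A/P = 9.207/11.60 = 0.7937 m
Q = (1/n)·A·R^(2/3)·S^(1/2) = (1/0.021) × 9.207 × 0.7937^(2/3) × 0.0046^(1/2) = 25.49 m³/s

25.5 m³/s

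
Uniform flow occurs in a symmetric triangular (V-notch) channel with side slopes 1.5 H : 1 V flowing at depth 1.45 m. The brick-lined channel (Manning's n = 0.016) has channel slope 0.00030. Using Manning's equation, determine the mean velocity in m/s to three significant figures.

0.773 m/s

A = z·y² = 1.5×1.45² = 3.154 m²
P = 2y√(1+z²) = 2×1.45×√(1+1.5²) = 5.228 m
R = A/P = 3.154/5.228 = 0.6032 m
Q = (1/n)·A·R^(2/3)·S^(1/2) = (1/0.016) × 3.154 × 0.6032^(2/3) × 0.00030^(1/2) = 2.437 m³/s
V = Q/A = 2.437/3.154 = 0.7729 m/s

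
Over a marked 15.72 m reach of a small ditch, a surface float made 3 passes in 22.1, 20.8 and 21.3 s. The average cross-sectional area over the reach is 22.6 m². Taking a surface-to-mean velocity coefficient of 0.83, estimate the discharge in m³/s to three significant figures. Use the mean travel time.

t̄ = (22.1 + 20.8 + 21.3) / 3 = 21.4 s
v_surface = L / t̄ = 15.72 / 21.4 = 0.7346 m/s
v_mean = 0.83 × 0.7346 = 0.6097 m/s
Q = A × v_mean = 22.6 × 0.6097 = 13.78 m³/s

13.8 m³/s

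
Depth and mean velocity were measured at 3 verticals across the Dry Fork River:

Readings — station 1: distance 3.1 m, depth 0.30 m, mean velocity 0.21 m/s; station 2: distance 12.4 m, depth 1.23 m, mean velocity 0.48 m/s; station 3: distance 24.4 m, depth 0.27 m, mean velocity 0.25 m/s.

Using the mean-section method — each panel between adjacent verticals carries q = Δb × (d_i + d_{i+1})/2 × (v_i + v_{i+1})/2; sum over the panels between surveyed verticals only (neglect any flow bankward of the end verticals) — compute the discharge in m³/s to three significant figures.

5.74 m³/s

Panel 1-2: Δb = 9.3 m, d̄ = (0.30+1.23)/2 = 0.765, v̄ = (0.21+0.48)/2 = 0.345 → q = 9.3×0.765×0.345 = 2.455 m³/s
Panel 2-3: Δb = 12 m, d̄ = (1.23+0.27)/2 = 0.75, v̄ = (0.48+0.25)/2 = 0.365 → q = 12×0.75×0.365 = 3.285 m³/s
Q = Σ q = 5.740 m³/s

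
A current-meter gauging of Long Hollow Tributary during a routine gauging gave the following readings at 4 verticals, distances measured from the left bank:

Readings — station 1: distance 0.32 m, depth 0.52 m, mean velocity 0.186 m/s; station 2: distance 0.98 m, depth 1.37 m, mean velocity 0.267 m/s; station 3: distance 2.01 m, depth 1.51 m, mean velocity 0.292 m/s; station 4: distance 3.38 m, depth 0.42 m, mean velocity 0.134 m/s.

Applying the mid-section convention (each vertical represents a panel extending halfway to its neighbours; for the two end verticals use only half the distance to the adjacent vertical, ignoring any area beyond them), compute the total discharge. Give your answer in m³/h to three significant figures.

w_1 = (0.98 − 0.32)/2 = 0.33 m; q_1 = 0.186 × 0.52 × 0.33 = 0.03192 m³/s
w_2 = (2.01 − 0.32)/2 = 0.845 m; q_2 = 0.267 × 1.37 × 0.845 = 0.3091 m³/s
w_3 = (3.38 − 0.98)/2 = 1.2 m; q_3 = 0.292 × 1.51 × 1.2 = 0.5291 m³/s
w_4 = (3.38 − 2.01)/2 = 0.685 m; q_4 = 0.134 × 0.42 × 0.685 = 0.03855 m³/s
Q = Σ qᵢ = 0.9087 m³/s
= 0.9087 × 3600 = 3271 m³/h

3270 m³/h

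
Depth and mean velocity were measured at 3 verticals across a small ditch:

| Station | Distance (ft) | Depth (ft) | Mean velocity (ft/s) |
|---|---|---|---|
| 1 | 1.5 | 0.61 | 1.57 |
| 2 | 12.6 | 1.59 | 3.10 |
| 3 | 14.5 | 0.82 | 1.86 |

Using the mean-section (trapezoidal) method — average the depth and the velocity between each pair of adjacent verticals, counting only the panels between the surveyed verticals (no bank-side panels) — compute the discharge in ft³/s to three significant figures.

34.2 ft³/s

Panel 1-2: Δb = 11.1 ft, d̄ = (0.61+1.59)/2 = 1.1, v̄ = (1.57+3.10)/2 = 2.335 → q = 11.1×1.1×2.335 = 28.51 ft³/s
Panel 2-3: Δb = 1.9 ft, d̄ = (1.59+0.82)/2 = 1.205, v̄ = (3.10+1.86)/2 = 2.48 → q = 1.9×1.205×2.48 = 5.678 ft³/s
Q = Σ q = 34.19 ft³/s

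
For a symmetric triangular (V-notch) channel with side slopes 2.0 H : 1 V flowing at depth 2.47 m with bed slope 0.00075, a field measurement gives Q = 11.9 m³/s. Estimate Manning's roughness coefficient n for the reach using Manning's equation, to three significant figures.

0.0300

A = z·y² = 2.0×2.47² = 12.20 m²
P = 2y√(1+z²) = 2×2.47×√(1+2.0²) = 11.05 m
R = A/P = 12.20/11.05 = 1.105 m
n = (1/Q)·A·R^(2/3)·S^(1/2) = (1/11.9) × 12.20 × 1.069 × 0.02739 = 0.03001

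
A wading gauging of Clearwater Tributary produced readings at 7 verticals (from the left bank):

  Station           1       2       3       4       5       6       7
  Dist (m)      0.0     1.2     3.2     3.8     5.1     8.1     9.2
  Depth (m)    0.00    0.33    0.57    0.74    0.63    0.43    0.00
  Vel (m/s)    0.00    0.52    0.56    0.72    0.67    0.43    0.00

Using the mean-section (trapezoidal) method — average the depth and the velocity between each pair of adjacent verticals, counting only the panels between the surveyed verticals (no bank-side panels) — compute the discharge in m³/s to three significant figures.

2.33 m³/s

Panel 1-2: Δb = 1.2 m, d̄ = (0.00+0.33)/2 = 0.165, v̄ = (0.00+0.52)/2 = 0.26 → q = 1.2×0.165×0.26 = 0.05148 m³/s
Panel 2-3: Δb = 2 m, d̄ = (0.33+0.57)/2 = 0.45, v̄ = (0.52+0.56)/2 = 0.54 → q = 2×0.45×0.54 = 0.4860 m³/s
Panel 3-4: Δb = 0.6 m, d̄ = (0.57+0.74)/2 = 0.655, v̄ = (0.56+0.72)/2 = 0.64 → q = 0.6×0.655×0.64 = 0.2515 m³/s
Panel 4-5: Δb = 1.3 m, d̄ = (0.74+0.63)/2 = 0.685, v̄ = (0.72+0.67)/2 = 0.695 → q = 1.3×0.685×0.695 = 0.6189 m³/s
Panel 5-6: Δb = 3 m, d̄ = (0.63+0.43)/2 = 0.53, v̄ = (0.67+0.43)/2 = 0.55 → q = 3×0.53×0.55 = 0.8745 m³/s
Panel 6-7: Δb = 1.1 m, d̄ = (0.43+0.00)/2 = 0.215, v̄ = (0.43+0.00)/2 = 0.215 → q = 1.1×0.215×0.215 = 0.05085 m³/s
Q = Σ q = 2.333 m³/s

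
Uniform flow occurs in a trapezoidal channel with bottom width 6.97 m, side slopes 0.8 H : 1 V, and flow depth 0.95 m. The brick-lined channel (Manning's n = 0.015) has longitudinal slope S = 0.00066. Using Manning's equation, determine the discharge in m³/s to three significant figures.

10.7 m³/s

A = (b + z·y)·y = (6.97 + 0.8×0.95)×0.95 = 7.344 m²
P = b + 2y√(1+z²) = 6.97 + 2×0.95×√(1+0.8²) = 9.403 m
R = A/P = 7.344/9.403 = 0.7810 m
Q = (1/n)·A·R^(2/3)·S^(1/2) = (1/0.015) × 7.344 × 0.7810^(2/3) × 0.00066^(1/2) = 10.67 m³/s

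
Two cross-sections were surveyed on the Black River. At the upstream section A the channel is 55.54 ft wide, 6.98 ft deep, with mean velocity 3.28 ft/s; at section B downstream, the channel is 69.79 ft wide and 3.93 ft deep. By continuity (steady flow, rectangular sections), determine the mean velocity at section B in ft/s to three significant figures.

Q = A₁V₁ = (55.54×6.98) × 3.28 = 1272 ft³/s
A₂ = 69.79 × 3.93 = 274.3 ft²
V₂ = Q/A₂ = 1272/274.3 = 4.636 ft/s

4.64 ft/s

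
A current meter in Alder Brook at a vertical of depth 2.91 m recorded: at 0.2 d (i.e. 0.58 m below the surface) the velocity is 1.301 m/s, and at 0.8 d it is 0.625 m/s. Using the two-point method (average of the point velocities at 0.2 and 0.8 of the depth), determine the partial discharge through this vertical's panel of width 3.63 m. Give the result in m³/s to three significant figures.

v̄ = (1.301 + 0.625) / 2 = 0.9630 m/s
q = v̄ × d × w = 0.9630 × 2.91 × 3.63 = 10.17 m³/s

10.2 m³/s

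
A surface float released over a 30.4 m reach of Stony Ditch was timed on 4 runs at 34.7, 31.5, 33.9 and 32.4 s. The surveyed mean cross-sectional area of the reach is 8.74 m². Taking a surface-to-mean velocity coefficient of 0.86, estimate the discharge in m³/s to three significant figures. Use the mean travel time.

t̄ = (34.7 + 31.5 + 33.9 + 32.4) / 4 = 33.125 s
v_surface = L / t̄ = 30.4 / 33.125 = 0.9177 m/s
v_mean = 0.86 × 0.9177 = 0.7893 m/s
Q = A × v_mean = 8.74 × 0.7893 = 6.898 m³/s

6.90 m³/s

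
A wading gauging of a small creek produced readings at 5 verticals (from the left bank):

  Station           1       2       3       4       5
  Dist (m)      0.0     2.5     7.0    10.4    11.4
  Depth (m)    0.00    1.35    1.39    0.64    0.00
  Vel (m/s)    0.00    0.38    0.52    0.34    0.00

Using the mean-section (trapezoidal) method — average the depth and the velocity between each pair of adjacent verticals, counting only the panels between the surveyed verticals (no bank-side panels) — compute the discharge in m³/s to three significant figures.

Panel 1-2: Δb = 2.5 m, d̄ = (0.00+1.35)/2 = 0.675, v̄ = (0.00+0.38)/2 = 0.19 → q = 2.5×0.675×0.19 = 0.3206 m³/s
Panel 2-3: Δb = 4.5 m, d̄ = (1.35+1.39)/2 = 1.37, v̄ = (0.38+0.52)/2 = 0.45 → q = 4.5×1.37×0.45 = 2.774 m³/s
Panel 3-4: Δb = 3.4 m, d̄ = (1.39+0.64)/2 = 1.015, v̄ = (0.52+0.34)/2 = 0.43 → q = 3.4×1.015×0.43 = 1.484 m³/s
Panel 4-5: Δb = 1 m, d̄ = (0.64+0.00)/2 = 0.32, v̄ = (0.34+0.00)/2 = 0.17 → q = 1×0.32×0.17 = 0.05440 m³/s
Q = Σ q = 4.633 m³/s

4.63 m³/s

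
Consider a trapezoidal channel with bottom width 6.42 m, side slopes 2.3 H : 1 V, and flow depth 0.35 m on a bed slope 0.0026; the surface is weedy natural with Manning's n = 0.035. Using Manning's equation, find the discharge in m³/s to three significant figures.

1.68 m³/s

A = (b + z·y)·y = (6.42 + 2.3×0.35)×0.35 = 2.529 m²
P = b + 2y√(1+z²) = 6.42 + 2×0.35×√(1+2.3²) = 8.176 m
R = A/P = 2.529/8.176 = 0.3093 m
Q = (1/n)·A·R^(2/3)·S^(1/2) = (1/0.035) × 2.529 × 0.3093^(2/3) × 0.0026^(1/2) = 1.685 m³/s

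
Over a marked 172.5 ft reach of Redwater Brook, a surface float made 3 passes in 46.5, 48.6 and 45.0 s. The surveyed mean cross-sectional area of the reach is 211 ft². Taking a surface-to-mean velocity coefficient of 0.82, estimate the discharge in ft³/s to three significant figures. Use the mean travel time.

639 ft³/s

t̄ = (46.5 + 48.6 + 45.0) / 3 = 46.7 s
v_surface = L / t̄ = 172.5 / 46.7 = 3.694 ft/s
v_mean = 0.82 × 3.694 = 3.029 ft/s
Q = A × v_mean = 211 × 3.029 = 639.1 ft³/s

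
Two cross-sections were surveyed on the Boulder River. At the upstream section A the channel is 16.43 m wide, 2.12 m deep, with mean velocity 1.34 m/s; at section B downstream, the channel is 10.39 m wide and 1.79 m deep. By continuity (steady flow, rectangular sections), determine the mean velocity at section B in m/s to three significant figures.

Q = A₁V₁ = (16.43×2.12) × 1.34 = 46.67 m³/s
A₂ = 10.39 × 1.79 = 18.60 m²
V₂ = Q/A₂ = 46.67/18.60 = 2.510 m/s

2.51 m/s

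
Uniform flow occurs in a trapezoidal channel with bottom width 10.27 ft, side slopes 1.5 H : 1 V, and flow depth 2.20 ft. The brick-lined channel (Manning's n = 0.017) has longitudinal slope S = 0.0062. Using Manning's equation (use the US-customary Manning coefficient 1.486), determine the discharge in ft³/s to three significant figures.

286 ft³/s

A = (b + z·y)·y = (10.27 + 1.5×2.20)×2.20 = 29.85 ft²
P = b + 2y√(1+z²) = 10.27 + 2×2.20×√(1+1.5²) = 18.20 ft
R = A/P = 29.85/18.20 = 1.640 ft
Q = (1.486/n)·A·R^(2/3)·S^(1/2) = (1.486/0.017) × 29.85 × 1.640^(2/3) × 0.0062^(1/2) = 285.8 ft³/s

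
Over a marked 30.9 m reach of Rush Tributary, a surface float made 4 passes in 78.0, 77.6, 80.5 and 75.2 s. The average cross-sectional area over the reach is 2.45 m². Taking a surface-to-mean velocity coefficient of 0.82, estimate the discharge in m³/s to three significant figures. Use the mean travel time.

0.798 m³/s

t̄ = (78.0 + 77.6 + 80.5 + 75.2) / 4 = 77.825 s
v_surface = L / t̄ = 30.9 / 77.825 = 0.3970 m/s
v_mean = 0.82 × 0.3970 = 0.3256 m/s
Q = A × v_mean = 2.45 × 0.3256 = 0.7977 m³/s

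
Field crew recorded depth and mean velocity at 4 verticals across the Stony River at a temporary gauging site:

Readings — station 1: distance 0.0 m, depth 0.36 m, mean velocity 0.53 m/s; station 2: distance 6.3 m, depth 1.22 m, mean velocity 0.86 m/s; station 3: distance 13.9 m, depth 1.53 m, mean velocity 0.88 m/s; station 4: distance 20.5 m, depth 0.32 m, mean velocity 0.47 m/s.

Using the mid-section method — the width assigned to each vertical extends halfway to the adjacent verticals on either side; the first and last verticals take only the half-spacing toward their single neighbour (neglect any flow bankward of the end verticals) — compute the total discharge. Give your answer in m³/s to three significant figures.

17.9 m³/s

w_1 = (6.3 − 0.0)/2 = 3.15 m; q_1 = 0.53 × 0.36 × 3.15 = 0.6010 m³/s
w_2 = (13.9 − 0.0)/2 = 6.95 m; q_2 = 0.86 × 1.22 × 6.95 = 7.292 m³/s
w_3 = (20.5 − 6.3)/2 = 7.1 m; q_3 = 0.88 × 1.53 × 7.1 = 9.559 m³/s
w_4 = (20.5 − 13.9)/2 = 3.3 m; q_4 = 0.47 × 0.32 × 3.3 = 0.4963 m³/s
Q = Σ qᵢ = 17.95 m³/s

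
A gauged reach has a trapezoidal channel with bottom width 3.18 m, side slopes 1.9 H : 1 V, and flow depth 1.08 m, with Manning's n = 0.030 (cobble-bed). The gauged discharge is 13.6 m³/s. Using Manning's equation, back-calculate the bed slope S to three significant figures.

0.00804

A = (b + z·y)·y = (3.18 + 1.9×1.08)×1.08 = 5.651 m²
P = b + 2y√(1+z²) = 3.18 + 2×1.08×√(1+1.9²) = 7.818 m
R = A/P = 5.651/7.818 = 0.7228 m
S = (Q·n / (1·A·R^(2/3)))² = (13.6×0.030 / (1×5.651×0.8054))² = 0.008038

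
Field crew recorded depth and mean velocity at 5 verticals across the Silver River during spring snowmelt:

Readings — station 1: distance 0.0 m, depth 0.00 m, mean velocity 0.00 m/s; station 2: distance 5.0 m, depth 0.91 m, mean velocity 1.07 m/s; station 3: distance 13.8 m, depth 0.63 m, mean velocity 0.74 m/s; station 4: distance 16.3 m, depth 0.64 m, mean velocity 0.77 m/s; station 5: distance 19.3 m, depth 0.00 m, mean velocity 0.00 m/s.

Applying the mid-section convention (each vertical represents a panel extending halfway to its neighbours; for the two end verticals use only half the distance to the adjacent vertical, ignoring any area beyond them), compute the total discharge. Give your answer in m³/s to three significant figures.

w_2 = (13.8 − 0.0)/2 = 6.9 m; q_2 = 1.07 × 0.91 × 6.9 = 6.719 m³/s
w_3 = (16.3 − 5.0)/2 = 5.65 m; q_3 = 0.74 × 0.63 × 5.65 = 2.634 m³/s
w_4 = (19.3 − 13.8)/2 = 2.75 m; q_4 = 0.77 × 0.64 × 2.75 = 1.355 m³/s
Stations 1, 5 contribute zero (depth or velocity is 0).
Q = Σ qᵢ = 10.71 m³/s

10.7 m³/s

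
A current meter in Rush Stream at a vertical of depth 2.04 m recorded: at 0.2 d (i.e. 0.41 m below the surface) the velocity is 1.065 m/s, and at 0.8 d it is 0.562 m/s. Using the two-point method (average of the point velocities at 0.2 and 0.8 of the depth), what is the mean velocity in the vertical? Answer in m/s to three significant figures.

0.814 m/s

v̄ = (1.065 + 0.562) / 2 = 0.8135 m/s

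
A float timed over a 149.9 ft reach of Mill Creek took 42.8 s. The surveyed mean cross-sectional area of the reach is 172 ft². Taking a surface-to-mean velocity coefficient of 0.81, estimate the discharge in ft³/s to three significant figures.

488 ft³/s

v_surface = L / t̄ = 149.9 / 42.8 = 3.502 ft/s
v_mean = 0.81 × 3.502 = 2.837 ft/s
Q = A × v_mean = 172 × 2.837 = 487.9 ft³/s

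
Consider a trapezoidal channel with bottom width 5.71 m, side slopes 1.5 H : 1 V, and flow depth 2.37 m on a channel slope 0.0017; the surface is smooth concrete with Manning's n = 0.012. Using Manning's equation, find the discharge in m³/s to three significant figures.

A = (b + z·y)·y = (5.71 + 1.5×2.37)×2.37 = 21.96 m²
P = b + 2y√(1+z²) = 5.71 + 2×2.37×√(1+1.5²) = 14.26 m
R = A/P = 21.96/14.26 = 1.540 m
Q = (1/n)·A·R^(2/3)·S^(1/2) = (1/0.012) × 21.96 × 1.540^(2/3) × 0.0017^(1/2) = 100.6 m³/s

101 m³/s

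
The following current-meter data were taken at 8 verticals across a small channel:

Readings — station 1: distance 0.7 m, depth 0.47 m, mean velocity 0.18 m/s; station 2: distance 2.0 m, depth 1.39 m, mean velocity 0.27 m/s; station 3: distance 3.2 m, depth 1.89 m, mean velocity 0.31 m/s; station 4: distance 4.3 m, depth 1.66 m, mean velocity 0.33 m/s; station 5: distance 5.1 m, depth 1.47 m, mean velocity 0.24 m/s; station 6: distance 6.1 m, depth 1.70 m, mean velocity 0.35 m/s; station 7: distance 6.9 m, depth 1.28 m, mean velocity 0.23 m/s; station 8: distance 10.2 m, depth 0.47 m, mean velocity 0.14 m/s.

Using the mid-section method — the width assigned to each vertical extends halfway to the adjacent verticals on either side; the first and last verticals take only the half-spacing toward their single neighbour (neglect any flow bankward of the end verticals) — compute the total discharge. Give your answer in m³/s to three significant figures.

w_1 = (2.0 − 0.7)/2 = 0.65 m; q_1 = 0.18 × 0.47 × 0.65 = 0.05499 m³/s
w_2 = (3.2 − 0.7)/2 = 1.25 m; q_2 = 0.27 × 1.39 × 1.25 = 0.4691 m³/s
w_3 = (4.3 − 2.0)/2 = 1.15 m; q_3 = 0.31 × 1.89 × 1.15 = 0.6738 m³/s
w_4 = (5.1 − 3.2)/2 = 0.95 m; q_4 = 0.33 × 1.66 × 0.95 = 0.5204 m³/s
w_5 = (6.1 − 4.3)/2 = 0.9 m; q_5 = 0.24 × 1.47 × 0.9 = 0.3175 m³/s
w_6 = (6.9 − 5.1)/2 = 0.9 m; q_6 = 0.35 × 1.70 × 0.9 = 0.5355 m³/s
w_7 = (10.2 − 6.1)/2 = 2.05 m; q_7 = 0.23 × 1.28 × 2.05 = 0.6035 m³/s
w_8 = (10.2 − 6.9)/2 = 1.65 m; q_8 = 0.14 × 0.47 × 1.65 = 0.1086 m³/s
Q = Σ qᵢ = 3.283 m³/s

3.28 m³/s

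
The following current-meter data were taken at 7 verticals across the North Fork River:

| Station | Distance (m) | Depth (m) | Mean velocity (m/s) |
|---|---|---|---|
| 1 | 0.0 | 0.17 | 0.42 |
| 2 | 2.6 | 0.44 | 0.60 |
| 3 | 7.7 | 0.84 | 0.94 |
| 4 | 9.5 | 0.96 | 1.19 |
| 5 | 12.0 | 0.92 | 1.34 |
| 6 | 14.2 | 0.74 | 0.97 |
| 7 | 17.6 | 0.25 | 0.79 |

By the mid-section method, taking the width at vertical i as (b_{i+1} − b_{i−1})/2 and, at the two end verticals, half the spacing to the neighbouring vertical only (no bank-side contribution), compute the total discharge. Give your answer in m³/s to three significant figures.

w_1 = (2.6 − 0.0)/2 = 1.3 m; q_1 = 0.42 × 0.17 × 1.3 = 0.09282 m³/s
w_2 = (7.7 − 0.0)/2 = 3.85 m; q_2 = 0.60 × 0.44 × 3.85 = 1.016 m³/s
w_3 = (9.5 − 2.6)/2 = 3.45 m; q_3 = 0.94 × 0.84 × 3.45 = 2.724 m³/s
w_4 = (12.0 − 7.7)/2 = 2.15 m; q_4 = 1.19 × 0.96 × 2.15 = 2.456 m³/s
w_5 = (14.2 − 9.5)/2 = 2.35 m; q_5 = 1.34 × 0.92 × 2.35 = 2.897 m³/s
w_6 = (17.6 − 12.0)/2 = 2.8 m; q_6 = 0.97 × 0.74 × 2.8 = 2.010 m³/s
w_7 = (17.6 − 14.2)/2 = 1.7 m; q_7 = 0.79 × 0.25 × 1.7 = 0.3358 m³/s
Q = Σ qᵢ = 11.53 m³/s

11.5 m³/s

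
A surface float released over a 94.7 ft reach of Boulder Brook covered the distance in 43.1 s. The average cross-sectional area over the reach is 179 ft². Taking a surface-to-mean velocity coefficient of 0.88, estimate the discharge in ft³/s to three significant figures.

v_surface = L / t̄ = 94.7 / 43.1 = 2.197 ft/s
v_mean = 0.88 × 2.197 = 1.934 ft/s
Q = A × v_mean = 179 × 1.934 = 346.1 ft³/s

346 ft³/s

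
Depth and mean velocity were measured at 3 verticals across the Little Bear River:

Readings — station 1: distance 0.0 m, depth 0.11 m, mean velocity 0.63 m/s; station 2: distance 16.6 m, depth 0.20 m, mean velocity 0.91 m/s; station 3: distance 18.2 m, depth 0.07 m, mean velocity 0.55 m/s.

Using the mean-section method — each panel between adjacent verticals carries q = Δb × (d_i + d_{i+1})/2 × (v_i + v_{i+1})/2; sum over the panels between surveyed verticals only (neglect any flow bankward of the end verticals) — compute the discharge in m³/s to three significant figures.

2.14 m³/s

Panel 1-2: Δb = 16.6 m, d̄ = (0.11+0.20)/2 = 0.155, v̄ = (0.63+0.91)/2 = 0.77 → q = 16.6×0.155×0.77 = 1.981 m³/s
Panel 2-3: Δb = 1.6 m, d̄ = (0.20+0.07)/2 = 0.135, v̄ = (0.91+0.55)/2 = 0.73 → q = 1.6×0.135×0.73 = 0.1577 m³/s
Q = Σ q = 2.139 m³/s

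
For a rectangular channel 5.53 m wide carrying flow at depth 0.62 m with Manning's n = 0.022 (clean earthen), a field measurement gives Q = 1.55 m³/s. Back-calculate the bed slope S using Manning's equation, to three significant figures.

0.000245

A = b·y = 5.53 × 0.62 = 3.429 m²
P = b + 2y = 5.53 + 2×0.62 = 6.770 m
R = A/P = 3.429/6.770 = 0.5064 m
S = (Q·n / (1·A·R^(2/3)))² = (1.55×0.022 / (1×3.429×0.6354))² = 0.0002450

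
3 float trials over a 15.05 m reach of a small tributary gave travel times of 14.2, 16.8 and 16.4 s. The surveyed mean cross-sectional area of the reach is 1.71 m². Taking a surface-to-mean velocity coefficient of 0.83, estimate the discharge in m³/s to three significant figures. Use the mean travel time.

1.35 m³/s

t̄ = (14.2 + 16.8 + 16.4) / 3 = 15.8 s
v_surface = L / t̄ = 15.05 / 15.8 = 0.9525 m/s
v_mean = 0.83 × 0.9525 = 0.7906 m/s
Q = A × v_mean = 1.71 × 0.7906 = 1.352 m³/s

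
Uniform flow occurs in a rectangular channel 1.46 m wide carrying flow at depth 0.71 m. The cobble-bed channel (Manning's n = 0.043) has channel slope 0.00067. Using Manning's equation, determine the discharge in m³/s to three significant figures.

0.316 m³/s

A = b·y = 1.46 × 0.71 = 1.037 m²
P = b + 2y = 1.46 + 2×0.71 = 2.880 m
R = A/P = 1.037/2.880 = 0.3599 m
Q = (1/n)·A·R^(2/3)·S^(1/2) = (1/0.043) × 1.037 × 0.3599^(2/3) × 0.00067^(1/2) = 0.3157 m³/s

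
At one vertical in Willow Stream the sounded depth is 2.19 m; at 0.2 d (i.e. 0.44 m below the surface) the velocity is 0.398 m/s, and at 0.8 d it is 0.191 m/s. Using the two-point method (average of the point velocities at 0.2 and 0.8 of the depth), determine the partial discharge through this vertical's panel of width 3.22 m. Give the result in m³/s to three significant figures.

v̄ = (0.398 + 0.191) / 2 = 0.2945 m/s
q = v̄ × d × w = 0.2945 × 2.19 × 3.22 = 2.077 m³/s

2.08 m³/s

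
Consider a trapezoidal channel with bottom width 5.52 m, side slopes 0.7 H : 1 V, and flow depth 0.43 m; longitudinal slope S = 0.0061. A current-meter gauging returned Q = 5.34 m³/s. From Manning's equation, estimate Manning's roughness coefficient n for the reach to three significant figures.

A = (b + z·y)·y = (5.52 + 0.7×0.43)×0.43 = 2.503 m²
P = b + 2y√(1+z²) = 5.52 + 2×0.43×√(1+0.7²) = 6.570 m
R = A/P = 2.503/6.570 = 0.3810 m
n = (1/Q)·A·R^(2/3)·S^(1/2) = (1/5.34) × 2.503 × 0.5255 × 0.07810 = 0.01924

0.0192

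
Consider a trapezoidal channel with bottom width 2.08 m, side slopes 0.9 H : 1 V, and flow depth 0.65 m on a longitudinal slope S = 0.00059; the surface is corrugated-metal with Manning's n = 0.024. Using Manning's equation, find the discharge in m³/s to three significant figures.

A = (b + z·y)·y = (2.08 + 0.9×0.65)×0.65 = 1.732 m²
P = b + 2y√(1+z²) = 2.08 + 2×0.65×√(1+0.9²) = 3.829 m
R = A/P = 1.732/3.829 = 0.4524 m
Q = (1/n)·A·R^(2/3)·S^(1/2) = (1/0.024) × 1.732 × 0.4524^(2/3) × 0.00059^(1/2) = 1.033 m³/s

1.03 m³/s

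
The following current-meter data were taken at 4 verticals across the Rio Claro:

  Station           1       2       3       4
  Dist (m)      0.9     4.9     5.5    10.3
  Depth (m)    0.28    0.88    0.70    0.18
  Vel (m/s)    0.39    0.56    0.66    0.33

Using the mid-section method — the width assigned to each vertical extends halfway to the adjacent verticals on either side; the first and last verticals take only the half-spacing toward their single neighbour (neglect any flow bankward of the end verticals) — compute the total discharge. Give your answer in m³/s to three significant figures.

w_1 = (4.9 − 0.9)/2 = 2 m; q_1 = 0.39 × 0.28 × 2 = 0.2184 m³/s
w_2 = (5.5 − 0.9)/2 = 2.3 m; q_2 = 0.56 × 0.88 × 2.3 = 1.133 m³/s
w_3 = (10.3 − 4.9)/2 = 2.7 m; q_3 = 0.66 × 0.70 × 2.7 = 1.247 m³/s
w_4 = (10.3 − 5.5)/2 = 2.4 m; q_4 = 0.33 × 0.18 × 2.4 = 0.1426 m³/s
Q = Σ qᵢ = 2.742 m³/s

2.74 m³/s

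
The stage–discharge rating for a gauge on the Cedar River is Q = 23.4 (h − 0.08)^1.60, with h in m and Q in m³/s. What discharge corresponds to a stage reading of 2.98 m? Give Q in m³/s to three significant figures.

Q = 23.4 × (2.98 − 0.08)^1.60 = 23.4 × 2.9^1.60 = 128.5 m³/s

129 m³/s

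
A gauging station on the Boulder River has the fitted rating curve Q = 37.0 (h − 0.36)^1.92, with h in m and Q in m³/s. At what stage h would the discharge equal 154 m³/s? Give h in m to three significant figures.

2.46 m

h − h₀ = (Q/C)^(1/b) = (154/37.0)^(1/1.92) = 2.102 m
h = 0.36 + 2.102 = 2.462 m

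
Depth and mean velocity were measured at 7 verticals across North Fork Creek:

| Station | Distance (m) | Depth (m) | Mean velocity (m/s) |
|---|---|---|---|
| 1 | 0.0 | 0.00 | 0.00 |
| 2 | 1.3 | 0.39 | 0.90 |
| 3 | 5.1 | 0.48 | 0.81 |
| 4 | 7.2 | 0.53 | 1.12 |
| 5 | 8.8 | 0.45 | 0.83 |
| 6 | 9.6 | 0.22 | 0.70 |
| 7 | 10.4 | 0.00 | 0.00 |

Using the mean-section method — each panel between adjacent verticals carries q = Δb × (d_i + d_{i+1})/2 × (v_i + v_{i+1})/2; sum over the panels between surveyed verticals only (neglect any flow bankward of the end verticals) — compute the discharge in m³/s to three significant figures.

3.55 m³/s

Panel 1-2: Δb = 1.3 m, d̄ = (0.00+0.39)/2 = 0.195, v̄ = (0.00+0.90)/2 = 0.45 → q = 1.3×0.195×0.45 = 0.1141 m³/s
Panel 2-3: Δb = 3.8 m, d̄ = (0.39+0.48)/2 = 0.435, v̄ = (0.90+0.81)/2 = 0.855 → q = 3.8×0.435×0.855 = 1.413 m³/s
Panel 3-4: Δb = 2.1 m, d̄ = (0.48+0.53)/2 = 0.505, v̄ = (0.81+1.12)/2 = 0.965 → q = 2.1×0.505×0.965 = 1.023 m³/s
Panel 4-5: Δb = 1.6 m, d̄ = (0.53+0.45)/2 = 0.49, v̄ = (1.12+0.83)/2 = 0.975 → q = 1.6×0.49×0.975 = 0.7644 m³/s
Panel 5-6: Δb = 0.8 m, d̄ = (0.45+0.22)/2 = 0.335, v̄ = (0.83+0.70)/2 = 0.765 → q = 0.8×0.335×0.765 = 0.2050 m³/s
Panel 6-7: Δb = 0.8 m, d̄ = (0.22+0.00)/2 = 0.11, v̄ = (0.70+0.00)/2 = 0.35 → q = 0.8×0.11×0.35 = 0.03080 m³/s
Q = Σ q = 3.551 m³/s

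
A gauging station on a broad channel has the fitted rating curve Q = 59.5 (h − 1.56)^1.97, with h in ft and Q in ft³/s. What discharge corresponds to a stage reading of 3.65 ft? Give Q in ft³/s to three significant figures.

254 ft³/s

Q = 59.5 × (3.65 − 1.56)^1.97 = 59.5 × 2.09^1.97 = 254.2 ft³/s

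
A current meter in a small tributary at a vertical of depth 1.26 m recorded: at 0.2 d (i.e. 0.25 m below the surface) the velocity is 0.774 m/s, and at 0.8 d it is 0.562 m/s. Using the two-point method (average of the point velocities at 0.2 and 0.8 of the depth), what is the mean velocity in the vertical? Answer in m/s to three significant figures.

0.668 m/s

v̄ = (0.774 + 0.562) / 2 = 0.6680 m/s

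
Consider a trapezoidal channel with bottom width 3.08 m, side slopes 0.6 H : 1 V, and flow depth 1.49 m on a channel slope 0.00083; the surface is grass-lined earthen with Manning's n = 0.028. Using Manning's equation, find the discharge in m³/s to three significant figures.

A = (b + z·y)·y = (3.08 + 0.6×1.49)×1.49 = 5.921 m²
P = b + 2y√(1+z²) = 3.08 + 2×1.49×√(1+0.6²) = 6.555 m
R = A/P = 5.921/6.555 = 0.9033 m
Q = (1/n)·A·R^(2/3)·S^(1/2) = (1/0.028) × 5.921 × 0.9033^(2/3) × 0.00083^(1/2) = 5.693 m³/s

5.69 m³/s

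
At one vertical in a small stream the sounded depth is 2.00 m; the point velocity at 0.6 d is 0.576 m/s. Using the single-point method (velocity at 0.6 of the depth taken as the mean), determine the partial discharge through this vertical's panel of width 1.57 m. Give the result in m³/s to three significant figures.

1.81 m³/s

v̄ = v₀.₆ = 0.576 m/s
q = v̄ × d × w = 0.5760 × 2.00 × 1.57 = 1.809 m³/s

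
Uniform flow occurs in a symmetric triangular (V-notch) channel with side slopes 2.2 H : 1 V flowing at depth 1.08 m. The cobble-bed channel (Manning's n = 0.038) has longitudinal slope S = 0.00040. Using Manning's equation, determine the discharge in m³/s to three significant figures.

A = z·y² = 2.2×1.08² = 2.566 m²
P = 2y√(1+z²) = 2×1.08×√(1+2.2²) = 5.220 m
R = A/P = 2.566/5.220 = 0.4916 m
Q = (1/n)·A·R^(2/3)·S^(1/2) = (1/0.038) × 2.566 × 0.4916^(2/3) × 0.00040^(1/2) = 0.8412 m³/s

0.841 m³/s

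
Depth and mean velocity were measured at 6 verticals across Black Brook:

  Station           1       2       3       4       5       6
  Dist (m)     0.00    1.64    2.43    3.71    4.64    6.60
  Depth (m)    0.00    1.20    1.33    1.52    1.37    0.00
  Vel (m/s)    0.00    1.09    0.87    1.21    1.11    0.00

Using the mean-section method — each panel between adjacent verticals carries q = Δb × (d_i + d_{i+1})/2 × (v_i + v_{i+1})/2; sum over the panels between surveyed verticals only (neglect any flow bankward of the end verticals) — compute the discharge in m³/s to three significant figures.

Panel 1-2: Δb = 1.64 m, d̄ = (0.00+1.20)/2 = 0.6, v̄ = (0.00+1.09)/2 = 0.545 → q = 1.64×0.6×0.545 = 0.5363 m³/s
Panel 2-3: Δb = 0.79 m, d̄ = (1.20+1.33)/2 = 1.265, v̄ = (1.09+0.87)/2 = 0.98 → q = 0.79×1.265×0.98 = 0.9794 m³/s
Panel 3-4: Δb = 1.28 m, d̄ = (1.33+1.52)/2 = 1.425, v̄ = (0.87+1.21)/2 = 1.04 → q = 1.28×1.425×1.04 = 1.897 m³/s
Panel 4-5: Δb = 0.93 m, d̄ = (1.52+1.37)/2 = 1.445, v̄ = (1.21+1.11)/2 = 1.16 → q = 0.93×1.445×1.16 = 1.559 m³/s
Panel 5-6: Δb = 1.96 m, d̄ = (1.37+0.00)/2 = 0.685, v̄ = (1.11+0.00)/2 = 0.555 → q = 1.96×0.685×0.555 = 0.7451 m³/s
Q = Σ q = 5.717 m³/s

5.72 m³/s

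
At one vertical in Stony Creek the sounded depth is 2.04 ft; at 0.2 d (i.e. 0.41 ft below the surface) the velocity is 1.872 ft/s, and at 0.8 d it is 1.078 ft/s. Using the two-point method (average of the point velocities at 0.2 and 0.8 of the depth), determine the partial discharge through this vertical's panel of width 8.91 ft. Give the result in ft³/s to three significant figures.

26.8 ft³/s

v̄ = (1.872 + 1.078) / 2 = 1.475 ft/s
q = v̄ × d × w = 1.475 × 2.04 × 8.91 = 26.81 ft³/s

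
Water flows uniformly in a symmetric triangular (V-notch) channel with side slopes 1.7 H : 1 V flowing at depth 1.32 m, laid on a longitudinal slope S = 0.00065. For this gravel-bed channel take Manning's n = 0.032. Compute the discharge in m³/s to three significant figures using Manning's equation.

1.62 m³/s

A = z·y² = 1.7×1.32² = 2.962 m²
P = 2y√(1+z²) = 2×1.32×√(1+1.7²) = 5.207 m
R = A/P = 2.962/5.207 = 0.5689 m
Q = (1/n)·A·R^(2/3)·S^(1/2) = (1/0.032) × 2.962 × 0.5689^(2/3) × 0.00065^(1/2) = 1.620 m³/s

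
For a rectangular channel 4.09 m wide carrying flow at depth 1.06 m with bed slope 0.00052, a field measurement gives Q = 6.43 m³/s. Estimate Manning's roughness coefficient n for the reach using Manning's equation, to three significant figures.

0.0121

A = b·y = 4.09 × 1.06 = 4.335 m²
P = b + 2y = 4.09 + 2×1.06 = 6.210 m
R = A/P = 4.335/6.210 = 0.6981 m
n = (1/Q)·A·R^(2/3)·S^(1/2) = (1/6.43) × 4.335 × 0.7870 × 0.02280 = 0.01210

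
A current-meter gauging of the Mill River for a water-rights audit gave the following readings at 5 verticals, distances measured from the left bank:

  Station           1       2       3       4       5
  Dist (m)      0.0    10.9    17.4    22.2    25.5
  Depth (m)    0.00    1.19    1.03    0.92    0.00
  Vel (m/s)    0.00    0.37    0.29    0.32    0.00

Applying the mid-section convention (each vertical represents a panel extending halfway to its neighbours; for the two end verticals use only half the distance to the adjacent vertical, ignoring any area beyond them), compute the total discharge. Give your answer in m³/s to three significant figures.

6.71 m³/s

w_2 = (17.4 − 0.0)/2 = 8.7 m; q_2 = 0.37 × 1.19 × 8.7 = 3.831 m³/s
w_3 = (22.2 − 10.9)/2 = 5.65 m; q_3 = 0.29 × 1.03 × 5.65 = 1.688 m³/s
w_4 = (25.5 − 17.4)/2 = 4.05 m; q_4 = 0.32 × 0.92 × 4.05 = 1.192 m³/s
Stations 1, 5 contribute zero (depth or velocity is 0).
Q = Σ qᵢ = 6.711 m³/s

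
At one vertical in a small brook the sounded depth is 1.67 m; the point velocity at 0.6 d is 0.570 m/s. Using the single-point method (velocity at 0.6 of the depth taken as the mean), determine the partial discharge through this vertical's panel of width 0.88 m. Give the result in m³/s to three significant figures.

v̄ = v₀.₆ = 0.570 m/s
q = v̄ × d × w = 0.5700 × 1.67 × 0.88 = 0.8377 m³/s

0.838 m³/s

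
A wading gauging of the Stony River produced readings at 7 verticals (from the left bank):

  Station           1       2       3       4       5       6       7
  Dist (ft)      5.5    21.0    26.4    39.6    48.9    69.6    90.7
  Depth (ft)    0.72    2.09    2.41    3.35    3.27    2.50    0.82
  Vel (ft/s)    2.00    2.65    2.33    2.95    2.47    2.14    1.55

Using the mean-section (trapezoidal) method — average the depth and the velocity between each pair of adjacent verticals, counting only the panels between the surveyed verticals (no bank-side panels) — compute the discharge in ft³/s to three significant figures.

Panel 1-2: Δb = 15.5 ft, d̄ = (0.72+2.09)/2 = 1.405, v̄ = (2.00+2.65)/2 = 2.325 → q = 15.5×1.405×2.325 = 50.63 ft³/s
Panel 2-3: Δb = 5.4 ft, d̄ = (2.09+2.41)/2 = 2.25, v̄ = (2.65+2.33)/2 = 2.49 → q = 5.4×2.25×2.49 = 30.25 ft³/s
Panel 3-4: Δb = 13.2 ft, d̄ = (2.41+3.35)/2 = 2.88, v̄ = (2.33+2.95)/2 = 2.64 → q = 13.2×2.88×2.64 = 100.4 ft³/s
Panel 4-5: Δb = 9.3 ft, d̄ = (3.35+3.27)/2 = 3.31, v̄ = (2.95+2.47)/2 = 2.71 → q = 9.3×3.31×2.71 = 83.42 ft³/s
Panel 5-6: Δb = 20.7 ft, d̄ = (3.27+2.50)/2 = 2.885, v̄ = (2.47+2.14)/2 = 2.305 → q = 20.7×2.885×2.305 = 137.7 ft³/s
Panel 6-7: Δb = 21.1 ft, d̄ = (2.50+0.82)/2 = 1.66, v̄ = (2.14+1.55)/2 = 1.845 → q = 21.1×1.66×1.845 = 64.62 ft³/s
Q = Σ q = 466.9 ft³/s

467 ft³/s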